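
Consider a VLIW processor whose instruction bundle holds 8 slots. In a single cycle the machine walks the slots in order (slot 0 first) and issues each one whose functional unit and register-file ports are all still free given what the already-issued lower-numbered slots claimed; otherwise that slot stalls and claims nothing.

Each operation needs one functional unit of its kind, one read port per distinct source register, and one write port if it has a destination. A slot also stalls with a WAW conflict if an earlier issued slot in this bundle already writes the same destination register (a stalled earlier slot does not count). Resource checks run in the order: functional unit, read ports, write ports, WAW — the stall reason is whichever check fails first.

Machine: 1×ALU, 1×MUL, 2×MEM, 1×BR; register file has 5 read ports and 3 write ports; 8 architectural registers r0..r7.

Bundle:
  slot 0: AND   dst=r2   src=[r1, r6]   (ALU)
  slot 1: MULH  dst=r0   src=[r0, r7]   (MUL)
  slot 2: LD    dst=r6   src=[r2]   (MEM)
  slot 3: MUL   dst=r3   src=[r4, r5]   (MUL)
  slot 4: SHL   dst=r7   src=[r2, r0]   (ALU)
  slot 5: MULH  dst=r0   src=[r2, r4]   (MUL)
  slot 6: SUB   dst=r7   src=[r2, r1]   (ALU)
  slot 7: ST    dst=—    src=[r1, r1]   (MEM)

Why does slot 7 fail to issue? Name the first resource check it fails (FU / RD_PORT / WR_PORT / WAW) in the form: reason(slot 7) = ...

[0] ALU needs rd=2 wr=1: ok; after: ALU=0 MUL=1 MEM=2 BR=1, R=3, W=2
[1] MUL needs rd=2 wr=1: ok; after: ALU=0 MUL=0 MEM=2 BR=1, R=1, W=1
[2] MEM needs rd=1 wr=1: ok; after: ALU=0 MUL=0 MEM=1 BR=1, R=0, W=0
[3] MUL needs rd=2 wr=1: FU; after: ALU=0 MUL=0 MEM=1 BR=1, R=0, W=0
[4] ALU needs rd=2 wr=1: FU; after: ALU=0 MUL=0 MEM=1 BR=1, R=0, W=0
[5] MUL needs rd=2 wr=1: FU; after: ALU=0 MUL=0 MEM=1 BR=1, R=0, W=0
[6] ALU needs rd=2 wr=1: FU; after: ALU=0 MUL=0 MEM=1 BR=1, R=0, W=0
[7] MEM needs rd=1 wr=0: RD_PORT; after: ALU=0 MUL=0 MEM=1 BR=1, R=0, W=0

reason(slot 7) = RD_PORT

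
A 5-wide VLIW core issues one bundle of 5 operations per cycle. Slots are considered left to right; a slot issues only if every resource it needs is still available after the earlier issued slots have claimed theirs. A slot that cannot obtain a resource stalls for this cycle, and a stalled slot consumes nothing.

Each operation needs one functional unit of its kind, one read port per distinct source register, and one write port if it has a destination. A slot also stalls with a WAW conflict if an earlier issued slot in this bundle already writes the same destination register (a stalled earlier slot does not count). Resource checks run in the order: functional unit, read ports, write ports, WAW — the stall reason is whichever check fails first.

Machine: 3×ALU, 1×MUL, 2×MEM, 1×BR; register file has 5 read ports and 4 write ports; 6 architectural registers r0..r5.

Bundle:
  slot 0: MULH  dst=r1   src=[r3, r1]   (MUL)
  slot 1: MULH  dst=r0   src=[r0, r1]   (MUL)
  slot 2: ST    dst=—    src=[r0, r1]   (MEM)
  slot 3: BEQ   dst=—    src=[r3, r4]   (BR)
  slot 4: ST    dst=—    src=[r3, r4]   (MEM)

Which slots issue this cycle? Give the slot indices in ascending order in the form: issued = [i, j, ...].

[0] MUL needs rd=2 wr=1: ok; after: ALU=3 MUL=0 MEM=2 BR=1, R=3, W=3
[1] MUL needs rd=2 wr=1: FU; after: ALU=3 MUL=0 MEM=2 BR=1, R=3, W=3
[2] MEM needs rd=2 wr=0: ok; after: ALU=3 MUL=0 MEM=1 BR=1, R=1, W=3
[3] BR needs rd=2 wr=0: RD_PORT; after: ALU=3 MUL=0 MEM=1 BR=1, R=1, W=3
[4] MEM needs rd=2 wr=0: RD_PORT; after: ALU=3 MUL=0 MEM=1 BR=1, R=1, W=3

issued = [0, 2]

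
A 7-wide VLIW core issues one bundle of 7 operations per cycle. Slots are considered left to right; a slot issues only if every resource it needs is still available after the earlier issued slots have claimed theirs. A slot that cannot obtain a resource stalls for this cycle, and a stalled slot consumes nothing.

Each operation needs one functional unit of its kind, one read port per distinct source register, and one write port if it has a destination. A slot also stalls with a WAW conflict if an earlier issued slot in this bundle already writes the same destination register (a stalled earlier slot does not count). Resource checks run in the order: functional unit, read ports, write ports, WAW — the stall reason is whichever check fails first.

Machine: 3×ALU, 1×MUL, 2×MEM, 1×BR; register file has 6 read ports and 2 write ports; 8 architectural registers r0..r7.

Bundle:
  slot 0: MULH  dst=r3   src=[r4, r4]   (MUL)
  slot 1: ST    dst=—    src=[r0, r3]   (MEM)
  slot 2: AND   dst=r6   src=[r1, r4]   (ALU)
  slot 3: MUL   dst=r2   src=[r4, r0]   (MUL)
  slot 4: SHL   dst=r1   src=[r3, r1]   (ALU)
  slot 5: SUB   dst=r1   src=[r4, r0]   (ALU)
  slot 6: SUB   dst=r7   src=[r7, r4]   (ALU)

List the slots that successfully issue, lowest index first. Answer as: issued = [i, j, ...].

issued = [0, 1, 2]

(0) want 1×MUL +1rd +1wr — yes → AL3|MU0|ME2|BR1|rd5|wr1
(1) want 1×MEM +2rd +0wr — yes → AL3|MU0|ME1|BR1|rd3|wr1
(2) want 1×ALU +2rd +1wr — yes → AL2|MU0|ME1|BR1|rd1|wr0
(3) want 1×MUL +2rd +1wr — FU → AL2|MU0|ME1|BR1|rd1|wr0
(4) want 1×ALU +2rd +1wr — RD_PORT → AL2|MU0|ME1|BR1|rd1|wr0
(5) want 1×ALU +2rd +1wr — RD_PORT → AL2|MU0|ME1|BR1|rd1|wr0
(6) want 1×ALU +2rd +1wr — RD_PORT → AL2|MU0|ME1|BR1|rd1|wr0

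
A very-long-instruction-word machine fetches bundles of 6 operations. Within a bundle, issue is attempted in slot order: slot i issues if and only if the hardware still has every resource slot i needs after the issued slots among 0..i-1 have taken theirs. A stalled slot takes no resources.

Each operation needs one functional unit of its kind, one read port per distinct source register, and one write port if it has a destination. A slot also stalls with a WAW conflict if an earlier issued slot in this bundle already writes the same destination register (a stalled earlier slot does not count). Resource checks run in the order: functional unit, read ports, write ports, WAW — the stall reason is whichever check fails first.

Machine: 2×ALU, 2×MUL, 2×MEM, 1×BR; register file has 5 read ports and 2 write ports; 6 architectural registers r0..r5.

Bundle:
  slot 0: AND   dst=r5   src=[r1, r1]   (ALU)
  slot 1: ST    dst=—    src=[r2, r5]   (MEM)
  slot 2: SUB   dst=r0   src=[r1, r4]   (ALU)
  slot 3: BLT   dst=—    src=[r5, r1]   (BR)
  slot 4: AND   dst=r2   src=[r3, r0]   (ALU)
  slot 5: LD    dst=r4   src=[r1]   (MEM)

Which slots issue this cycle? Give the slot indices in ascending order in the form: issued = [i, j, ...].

issued = [0, 1, 2]

  0. ALU→r5 ⇒ go  {1A/2Mu/2Ld/1B | 4r 1w}
  1. MEM ⇒ go  {1A/2Mu/1Ld/1B | 2r 1w}
  2. ALU→r0 ⇒ go  {0A/2Mu/1Ld/1B | 0r 0w}
  3. BR ⇒ no(RD_PORT)  {0A/2Mu/1Ld/1B | 0r 0w}
  4. ALU→r2 ⇒ no(FU)  {0A/2Mu/1Ld/1B | 0r 0w}
  5. MEM→r4 ⇒ no(RD_PORT)  {0A/2Mu/1Ld/1B | 0r 0w}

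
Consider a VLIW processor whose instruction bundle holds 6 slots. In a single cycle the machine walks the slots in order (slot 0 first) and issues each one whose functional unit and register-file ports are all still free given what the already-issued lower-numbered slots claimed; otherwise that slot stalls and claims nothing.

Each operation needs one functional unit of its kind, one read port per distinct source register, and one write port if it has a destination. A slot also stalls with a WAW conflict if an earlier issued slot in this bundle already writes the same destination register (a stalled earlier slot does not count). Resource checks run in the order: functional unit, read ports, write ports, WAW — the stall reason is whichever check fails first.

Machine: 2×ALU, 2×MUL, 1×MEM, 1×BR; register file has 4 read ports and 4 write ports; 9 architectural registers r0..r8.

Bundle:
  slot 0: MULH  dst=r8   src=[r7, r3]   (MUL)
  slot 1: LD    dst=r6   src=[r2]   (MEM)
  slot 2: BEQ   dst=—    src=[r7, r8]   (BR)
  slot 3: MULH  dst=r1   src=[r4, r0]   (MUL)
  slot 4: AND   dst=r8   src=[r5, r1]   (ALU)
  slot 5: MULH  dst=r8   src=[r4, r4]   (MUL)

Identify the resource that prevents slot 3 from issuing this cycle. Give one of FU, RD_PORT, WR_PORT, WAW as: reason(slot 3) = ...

reason(slot 3) = RD_PORT

[0] MUL needs rd=2 wr=1: ok; after: ALU=2 MUL=1 MEM=1 BR=1, R=2, W=3
[1] MEM needs rd=1 wr=1: ok; after: ALU=2 MUL=1 MEM=0 BR=1, R=1, W=2
[2] BR needs rd=2 wr=0: RD_PORT; after: ALU=2 MUL=1 MEM=0 BR=1, R=1, W=2
[3] MUL needs rd=2 wr=1: RD_PORT; after: ALU=2 MUL=1 MEM=0 BR=1, R=1, W=2
[4] ALU needs rd=2 wr=1: RD_PORT; after: ALU=2 MUL=1 MEM=0 BR=1, R=1, W=2
[5] MUL needs rd=1 wr=1: WAW; after: ALU=2 MUL=1 MEM=0 BR=1, R=1, W=2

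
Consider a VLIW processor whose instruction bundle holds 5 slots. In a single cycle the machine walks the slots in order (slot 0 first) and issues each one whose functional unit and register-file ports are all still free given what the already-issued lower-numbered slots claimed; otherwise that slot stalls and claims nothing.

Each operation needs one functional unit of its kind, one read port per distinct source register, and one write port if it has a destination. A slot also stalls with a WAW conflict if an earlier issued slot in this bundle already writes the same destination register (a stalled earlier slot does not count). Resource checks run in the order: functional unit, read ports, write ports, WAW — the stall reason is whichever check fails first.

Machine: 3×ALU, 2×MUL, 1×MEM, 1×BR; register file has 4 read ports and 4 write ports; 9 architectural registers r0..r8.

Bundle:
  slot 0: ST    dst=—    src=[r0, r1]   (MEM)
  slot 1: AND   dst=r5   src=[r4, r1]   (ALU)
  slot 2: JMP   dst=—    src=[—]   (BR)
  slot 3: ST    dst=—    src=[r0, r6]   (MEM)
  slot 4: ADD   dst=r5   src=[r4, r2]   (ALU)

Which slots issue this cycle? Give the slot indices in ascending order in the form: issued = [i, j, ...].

issued = [0, 1, 2]

  0. MEM ⇒ go  {3A/2Mu/0Ld/1B | 2r 4w}
  1. ALU→r5 ⇒ go  {2A/2Mu/0Ld/1B | 0r 3w}
  2. BR ⇒ go  {2A/2Mu/0Ld/0B | 0r 3w}
  3. MEM ⇒ no(FU)  {2A/2Mu/0Ld/0B | 0r 3w}
  4. ALU→r5 ⇒ no(RD_PORT)  {2A/2Mu/0Ld/0B | 0r 3w}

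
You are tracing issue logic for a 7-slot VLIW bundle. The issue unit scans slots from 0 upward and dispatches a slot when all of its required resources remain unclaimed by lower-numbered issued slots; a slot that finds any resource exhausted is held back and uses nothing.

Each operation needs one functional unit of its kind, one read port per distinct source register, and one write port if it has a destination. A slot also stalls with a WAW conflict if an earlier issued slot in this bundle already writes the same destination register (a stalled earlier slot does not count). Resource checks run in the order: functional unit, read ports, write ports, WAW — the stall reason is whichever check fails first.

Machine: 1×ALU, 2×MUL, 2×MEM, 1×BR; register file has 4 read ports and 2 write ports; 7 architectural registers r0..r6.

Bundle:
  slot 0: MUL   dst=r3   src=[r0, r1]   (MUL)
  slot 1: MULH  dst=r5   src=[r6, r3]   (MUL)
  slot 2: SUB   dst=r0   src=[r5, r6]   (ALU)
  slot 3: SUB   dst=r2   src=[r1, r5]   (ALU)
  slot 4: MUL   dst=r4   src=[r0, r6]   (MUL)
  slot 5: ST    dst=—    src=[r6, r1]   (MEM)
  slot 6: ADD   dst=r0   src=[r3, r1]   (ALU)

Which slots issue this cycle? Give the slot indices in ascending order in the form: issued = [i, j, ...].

(0) want 1×MUL +2rd +1wr — yes → AL1|MU1|ME2|BR1|rd2|wr1
(1) want 1×MUL +2rd +1wr — yes → AL1|MU0|ME2|BR1|rd0|wr0
(2) want 1×ALU +2rd +1wr — RD_PORT → AL1|MU0|ME2|BR1|rd0|wr0
(3) want 1×ALU +2rd +1wr — RD_PORT → AL1|MU0|ME2|BR1|rd0|wr0
(4) want 1×MUL +2rd +1wr — FU → AL1|MU0|ME2|BR1|rd0|wr0
(5) want 1×MEM +2rd +0wr — RD_PORT → AL1|MU0|ME2|BR1|rd0|wr0
(6) want 1×ALU +2rd +1wr — RD_PORT → AL1|MU0|ME2|BR1|rd0|wr0

issued = [0, 1]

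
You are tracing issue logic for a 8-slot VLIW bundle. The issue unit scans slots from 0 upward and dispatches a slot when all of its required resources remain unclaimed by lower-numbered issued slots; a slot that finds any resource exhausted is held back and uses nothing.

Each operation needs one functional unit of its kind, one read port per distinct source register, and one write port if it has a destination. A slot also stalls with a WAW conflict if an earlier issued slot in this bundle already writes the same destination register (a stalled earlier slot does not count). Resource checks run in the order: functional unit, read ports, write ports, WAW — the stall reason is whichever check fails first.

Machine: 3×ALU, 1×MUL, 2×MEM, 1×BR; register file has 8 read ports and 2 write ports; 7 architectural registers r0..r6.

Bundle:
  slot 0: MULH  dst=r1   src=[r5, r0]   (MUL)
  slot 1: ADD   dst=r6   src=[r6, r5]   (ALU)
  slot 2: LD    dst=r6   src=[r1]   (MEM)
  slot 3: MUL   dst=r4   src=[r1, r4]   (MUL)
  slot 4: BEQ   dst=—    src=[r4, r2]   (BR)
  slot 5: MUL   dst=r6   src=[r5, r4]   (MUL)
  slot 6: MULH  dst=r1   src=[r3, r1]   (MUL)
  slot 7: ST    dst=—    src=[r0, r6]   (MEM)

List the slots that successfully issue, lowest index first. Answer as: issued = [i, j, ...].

(0) want 1×MUL +2rd +1wr — yes → AL3|MU0|ME2|BR1|rd6|wr1
(1) want 1×ALU +2rd +1wr — yes → AL2|MU0|ME2|BR1|rd4|wr0
(2) want 1×MEM +1rd +1wr — WR_PORT → AL2|MU0|ME2|BR1|rd4|wr0
(3) want 1×MUL +2rd +1wr — FU → AL2|MU0|ME2|BR1|rd4|wr0
(4) want 1×BR +2rd +0wr — yes → AL2|MU0|ME2|BR0|rd2|wr0
(5) want 1×MUL +2rd +1wr — FU → AL2|MU0|ME2|BR0|rd2|wr0
(6) want 1×MUL +2rd +1wr — FU → AL2|MU0|ME2|BR0|rd2|wr0
(7) want 1×MEM +2rd +0wr — yes → AL2|MU0|ME1|BR0|rd0|wr0

issued = [0, 1, 4, 7]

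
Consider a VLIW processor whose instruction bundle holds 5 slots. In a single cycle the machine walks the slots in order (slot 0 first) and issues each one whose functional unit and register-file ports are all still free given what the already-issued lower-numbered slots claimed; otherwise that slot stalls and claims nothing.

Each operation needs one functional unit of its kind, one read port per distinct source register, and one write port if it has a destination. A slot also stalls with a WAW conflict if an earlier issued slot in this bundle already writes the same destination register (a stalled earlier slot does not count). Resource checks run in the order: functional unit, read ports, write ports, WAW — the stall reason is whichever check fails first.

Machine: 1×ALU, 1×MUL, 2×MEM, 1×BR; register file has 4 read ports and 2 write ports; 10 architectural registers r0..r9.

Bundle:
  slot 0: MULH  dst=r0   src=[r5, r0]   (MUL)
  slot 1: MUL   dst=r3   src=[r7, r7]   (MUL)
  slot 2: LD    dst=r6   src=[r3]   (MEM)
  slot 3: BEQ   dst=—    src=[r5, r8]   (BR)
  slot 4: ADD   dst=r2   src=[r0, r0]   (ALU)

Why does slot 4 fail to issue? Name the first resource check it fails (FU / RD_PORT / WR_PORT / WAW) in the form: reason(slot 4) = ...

  0. MUL→r0 ⇒ go  {1A/0Mu/2Ld/1B | 2r 1w}
  1. MUL→r3 ⇒ no(FU)  {1A/0Mu/2Ld/1B | 2r 1w}
  2. MEM→r6 ⇒ go  {1A/0Mu/1Ld/1B | 1r 0w}
  3. BR ⇒ no(RD_PORT)  {1A/0Mu/1Ld/1B | 1r 0w}
  4. ALU→r2 ⇒ no(WR_PORT)  {1A/0Mu/1Ld/1B | 1r 0w}

reason(slot 4) = WR_PORT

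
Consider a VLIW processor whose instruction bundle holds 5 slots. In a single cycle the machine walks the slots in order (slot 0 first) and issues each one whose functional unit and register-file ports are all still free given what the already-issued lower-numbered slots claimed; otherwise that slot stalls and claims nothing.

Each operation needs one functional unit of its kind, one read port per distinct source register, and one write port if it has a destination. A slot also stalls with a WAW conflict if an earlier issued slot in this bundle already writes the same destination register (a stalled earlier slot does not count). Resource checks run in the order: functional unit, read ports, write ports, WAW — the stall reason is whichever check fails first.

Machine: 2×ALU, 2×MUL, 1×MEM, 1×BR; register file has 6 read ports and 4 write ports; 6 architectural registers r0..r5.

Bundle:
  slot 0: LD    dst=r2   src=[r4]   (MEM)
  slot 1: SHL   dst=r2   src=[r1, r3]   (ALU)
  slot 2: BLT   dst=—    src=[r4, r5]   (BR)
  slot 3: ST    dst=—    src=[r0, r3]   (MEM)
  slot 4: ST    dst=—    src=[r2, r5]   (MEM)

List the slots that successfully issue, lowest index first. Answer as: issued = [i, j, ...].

issued = [0, 2]

  0. MEM→r2 ⇒ go  {2A/2Mu/0Ld/1B | 5r 3w}
  1. ALU→r2 ⇒ no(WAW)  {2A/2Mu/0Ld/1B | 5r 3w}
  2. BR ⇒ go  {2A/2Mu/0Ld/0B | 3r 3w}
  3. MEM ⇒ no(FU)  {2A/2Mu/0Ld/0B | 3r 3w}
  4. MEM ⇒ no(FU)  {2A/2Mu/0Ld/0B | 3r 3w}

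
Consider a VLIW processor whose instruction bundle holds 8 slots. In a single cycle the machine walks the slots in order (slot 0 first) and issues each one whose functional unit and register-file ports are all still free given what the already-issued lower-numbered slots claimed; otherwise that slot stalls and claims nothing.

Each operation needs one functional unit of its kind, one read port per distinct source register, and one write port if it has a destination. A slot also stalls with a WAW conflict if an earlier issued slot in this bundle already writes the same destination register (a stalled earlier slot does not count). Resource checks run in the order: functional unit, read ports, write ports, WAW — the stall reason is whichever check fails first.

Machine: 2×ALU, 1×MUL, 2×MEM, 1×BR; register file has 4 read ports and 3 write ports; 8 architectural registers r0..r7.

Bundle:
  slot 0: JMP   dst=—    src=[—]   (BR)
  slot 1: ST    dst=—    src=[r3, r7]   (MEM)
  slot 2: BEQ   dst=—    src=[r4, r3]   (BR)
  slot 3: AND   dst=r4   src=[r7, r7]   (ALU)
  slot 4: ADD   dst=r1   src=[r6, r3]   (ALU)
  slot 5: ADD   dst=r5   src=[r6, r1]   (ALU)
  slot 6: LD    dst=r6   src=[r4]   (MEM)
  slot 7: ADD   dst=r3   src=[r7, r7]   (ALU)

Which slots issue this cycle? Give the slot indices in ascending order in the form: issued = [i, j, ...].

issued = [0, 1, 3, 6]

slot 0 (BR): ISSUE — free A2,Mu1,Ld2,B0 rp4 wp3
slot 1 (MEM): ISSUE — free A2,Mu1,Ld1,B0 rp2 wp3
slot 2 (BR): stall FU — free A2,Mu1,Ld1,B0 rp2 wp3
slot 3 (ALU): ISSUE — free A1,Mu1,Ld1,B0 rp1 wp2
slot 4 (ALU): stall RD_PORT — free A1,Mu1,Ld1,B0 rp1 wp2
slot 5 (ALU): stall RD_PORT — free A1,Mu1,Ld1,B0 rp1 wp2
slot 6 (MEM): ISSUE — free A1,Mu1,Ld0,B0 rp0 wp1
slot 7 (ALU): stall RD_PORT — free A1,Mu1,Ld0,B0 rp0 wp1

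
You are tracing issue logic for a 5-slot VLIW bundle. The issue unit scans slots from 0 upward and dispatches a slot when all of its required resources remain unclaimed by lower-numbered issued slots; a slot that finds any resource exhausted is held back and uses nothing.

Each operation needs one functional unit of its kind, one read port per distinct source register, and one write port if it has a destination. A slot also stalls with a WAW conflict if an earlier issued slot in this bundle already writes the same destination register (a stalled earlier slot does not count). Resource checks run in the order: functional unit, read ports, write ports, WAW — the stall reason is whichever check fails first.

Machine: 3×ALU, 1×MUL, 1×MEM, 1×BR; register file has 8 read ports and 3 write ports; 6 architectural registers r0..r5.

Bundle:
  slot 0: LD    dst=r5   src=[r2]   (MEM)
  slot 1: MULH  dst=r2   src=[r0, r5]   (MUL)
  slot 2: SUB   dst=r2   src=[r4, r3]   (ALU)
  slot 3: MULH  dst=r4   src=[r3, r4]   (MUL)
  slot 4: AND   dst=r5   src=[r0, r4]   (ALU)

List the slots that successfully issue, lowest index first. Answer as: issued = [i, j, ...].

issued = [0, 1]

  0. MEM→r5 ⇒ go  {3A/1Mu/0Ld/1B | 7r 2w}
  1. MUL→r2 ⇒ go  {3A/0Mu/0Ld/1B | 5r 1w}
  2. ALU→r2 ⇒ no(WAW)  {3A/0Mu/0Ld/1B | 5r 1w}
  3. MUL→r4 ⇒ no(FU)  {3A/0Mu/0Ld/1B | 5r 1w}
  4. ALU→r5 ⇒ no(WAW)  {3A/0Mu/0Ld/1B | 5r 1w}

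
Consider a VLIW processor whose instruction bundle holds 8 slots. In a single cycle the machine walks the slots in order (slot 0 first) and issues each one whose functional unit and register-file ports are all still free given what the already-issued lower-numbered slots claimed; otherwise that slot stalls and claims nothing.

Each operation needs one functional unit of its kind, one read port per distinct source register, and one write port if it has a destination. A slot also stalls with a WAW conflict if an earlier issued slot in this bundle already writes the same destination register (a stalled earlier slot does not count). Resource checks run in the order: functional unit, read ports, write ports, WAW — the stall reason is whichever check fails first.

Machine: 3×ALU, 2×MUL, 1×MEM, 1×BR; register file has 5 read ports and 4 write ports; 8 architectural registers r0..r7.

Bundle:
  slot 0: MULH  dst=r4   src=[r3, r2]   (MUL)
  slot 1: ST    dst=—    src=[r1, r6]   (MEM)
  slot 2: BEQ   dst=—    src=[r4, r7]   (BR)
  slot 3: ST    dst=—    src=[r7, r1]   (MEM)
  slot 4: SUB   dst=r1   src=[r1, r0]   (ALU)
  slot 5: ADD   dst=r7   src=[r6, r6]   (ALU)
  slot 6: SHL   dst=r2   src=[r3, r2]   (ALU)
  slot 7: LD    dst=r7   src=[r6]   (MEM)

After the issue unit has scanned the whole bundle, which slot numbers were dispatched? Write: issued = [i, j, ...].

slot 0 (MUL): ISSUE — free A3,Mu1,Ld1,B1 rp3 wp3
slot 1 (MEM): ISSUE — free A3,Mu1,Ld0,B1 rp1 wp3
slot 2 (BR): stall RD_PORT — free A3,Mu1,Ld0,B1 rp1 wp3
slot 3 (MEM): stall FU — free A3,Mu1,Ld0,B1 rp1 wp3
slot 4 (ALU): stall RD_PORT — free A3,Mu1,Ld0,B1 rp1 wp3
slot 5 (ALU): ISSUE — free A2,Mu1,Ld0,B1 rp0 wp2
slot 6 (ALU): stall RD_PORT — free A2,Mu1,Ld0,B1 rp0 wp2
slot 7 (MEM): stall FU — free A2,Mu1,Ld0,B1 rp0 wp2

issued = [0, 1, 5]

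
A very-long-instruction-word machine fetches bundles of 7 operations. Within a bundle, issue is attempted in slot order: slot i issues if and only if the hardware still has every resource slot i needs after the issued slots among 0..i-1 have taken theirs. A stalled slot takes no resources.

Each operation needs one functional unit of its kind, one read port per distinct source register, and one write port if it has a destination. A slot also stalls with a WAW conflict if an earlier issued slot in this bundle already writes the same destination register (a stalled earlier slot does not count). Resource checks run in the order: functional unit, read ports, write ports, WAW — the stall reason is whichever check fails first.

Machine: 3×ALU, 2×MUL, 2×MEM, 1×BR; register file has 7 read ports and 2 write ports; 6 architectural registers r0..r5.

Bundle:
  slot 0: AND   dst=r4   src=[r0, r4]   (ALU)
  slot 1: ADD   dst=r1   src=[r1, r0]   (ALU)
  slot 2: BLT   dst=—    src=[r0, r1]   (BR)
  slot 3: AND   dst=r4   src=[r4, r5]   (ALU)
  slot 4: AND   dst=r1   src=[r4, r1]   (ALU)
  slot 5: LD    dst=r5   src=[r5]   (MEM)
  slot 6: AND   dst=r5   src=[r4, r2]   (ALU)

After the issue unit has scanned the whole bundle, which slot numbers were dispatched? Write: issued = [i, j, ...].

  0. ALU→r4 ⇒ go  {2A/2Mu/2Ld/1B | 5r 1w}
  1. ALU→r1 ⇒ go  {1A/2Mu/2Ld/1B | 3r 0w}
  2. BR ⇒ go  {1A/2Mu/2Ld/0B | 1r 0w}
  3. ALU→r4 ⇒ no(RD_PORT)  {1A/2Mu/2Ld/0B | 1r 0w}
  4. ALU→r1 ⇒ no(RD_PORT)  {1A/2Mu/2Ld/0B | 1r 0w}
  5. MEM→r5 ⇒ no(WR_PORT)  {1A/2Mu/2Ld/0B | 1r 0w}
  6. ALU→r5 ⇒ no(RD_PORT)  {1A/2Mu/2Ld/0B | 1r 0w}

issued = [0, 1, 2]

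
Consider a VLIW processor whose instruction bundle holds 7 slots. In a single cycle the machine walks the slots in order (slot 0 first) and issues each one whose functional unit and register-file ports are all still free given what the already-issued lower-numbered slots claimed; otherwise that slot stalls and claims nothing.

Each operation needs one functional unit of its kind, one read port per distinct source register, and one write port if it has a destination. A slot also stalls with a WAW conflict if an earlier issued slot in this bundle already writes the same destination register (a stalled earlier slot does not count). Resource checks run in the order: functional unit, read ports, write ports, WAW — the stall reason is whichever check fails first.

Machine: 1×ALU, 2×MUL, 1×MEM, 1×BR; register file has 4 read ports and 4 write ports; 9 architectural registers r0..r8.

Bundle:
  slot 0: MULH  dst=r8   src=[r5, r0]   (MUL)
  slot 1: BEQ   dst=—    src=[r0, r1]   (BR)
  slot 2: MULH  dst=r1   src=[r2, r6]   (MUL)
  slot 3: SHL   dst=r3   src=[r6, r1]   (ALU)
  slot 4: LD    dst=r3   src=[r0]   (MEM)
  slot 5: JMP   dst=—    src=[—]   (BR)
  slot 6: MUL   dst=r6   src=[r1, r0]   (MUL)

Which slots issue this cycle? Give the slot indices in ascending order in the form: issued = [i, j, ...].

issued = [0, 1]

#0 MUL src=r5,r0 dispatched  <A:1 Mu:1 Ld:1 B:1 rd:2 wr:3>
#1 BR src=r0,r1 dispatched  <A:1 Mu:1 Ld:1 B:0 rd:0 wr:3>
#2 MUL src=r2,r6 held:RD_PORT  <A:1 Mu:1 Ld:1 B:0 rd:0 wr:3>
#3 ALU src=r6,r1 held:RD_PORT  <A:1 Mu:1 Ld:1 B:0 rd:0 wr:3>
#4 MEM src=r0 held:RD_PORT  <A:1 Mu:1 Ld:1 B:0 rd:0 wr:3>
#5 BR src=- held:FU  <A:1 Mu:1 Ld:1 B:0 rd:0 wr:3>
#6 MUL src=r1,r0 held:RD_PORT  <A:1 Mu:1 Ld:1 B:0 rd:0 wr:3>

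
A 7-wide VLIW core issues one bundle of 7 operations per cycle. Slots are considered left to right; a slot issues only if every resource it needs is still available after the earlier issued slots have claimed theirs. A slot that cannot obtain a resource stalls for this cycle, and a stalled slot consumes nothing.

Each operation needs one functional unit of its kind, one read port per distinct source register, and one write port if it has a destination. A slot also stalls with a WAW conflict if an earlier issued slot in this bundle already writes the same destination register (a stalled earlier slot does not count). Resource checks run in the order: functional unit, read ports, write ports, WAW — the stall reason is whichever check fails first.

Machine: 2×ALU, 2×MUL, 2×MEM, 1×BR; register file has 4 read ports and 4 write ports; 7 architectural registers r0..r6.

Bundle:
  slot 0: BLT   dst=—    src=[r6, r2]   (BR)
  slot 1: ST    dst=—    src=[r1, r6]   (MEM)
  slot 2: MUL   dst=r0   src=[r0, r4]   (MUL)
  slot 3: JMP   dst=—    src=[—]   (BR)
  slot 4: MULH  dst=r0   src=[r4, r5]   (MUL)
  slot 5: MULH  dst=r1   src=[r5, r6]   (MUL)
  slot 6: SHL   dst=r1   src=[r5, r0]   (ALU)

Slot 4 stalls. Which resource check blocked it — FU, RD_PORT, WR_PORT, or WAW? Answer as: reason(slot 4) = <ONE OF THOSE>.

reason(slot 4) = RD_PORT

(0) want 1×BR +2rd +0wr — yes → AL2|MU2|ME2|BR0|rd2|wr4
(1) want 1×MEM +2rd +0wr — yes → AL2|MU2|ME1|BR0|rd0|wr4
(2) want 1×MUL +2rd +1wr — RD_PORT → AL2|MU2|ME1|BR0|rd0|wr4
(3) want 1×BR +0rd +0wr — FU → AL2|MU2|ME1|BR0|rd0|wr4
(4) want 1×MUL +2rd +1wr — RD_PORT → AL2|MU2|ME1|BR0|rd0|wr4
(5) want 1×MUL +2rd +1wr — RD_PORT → AL2|MU2|ME1|BR0|rd0|wr4
(6) want 1×ALU +2rd +1wr — RD_PORT → AL2|MU2|ME1|BR0|rd0|wr4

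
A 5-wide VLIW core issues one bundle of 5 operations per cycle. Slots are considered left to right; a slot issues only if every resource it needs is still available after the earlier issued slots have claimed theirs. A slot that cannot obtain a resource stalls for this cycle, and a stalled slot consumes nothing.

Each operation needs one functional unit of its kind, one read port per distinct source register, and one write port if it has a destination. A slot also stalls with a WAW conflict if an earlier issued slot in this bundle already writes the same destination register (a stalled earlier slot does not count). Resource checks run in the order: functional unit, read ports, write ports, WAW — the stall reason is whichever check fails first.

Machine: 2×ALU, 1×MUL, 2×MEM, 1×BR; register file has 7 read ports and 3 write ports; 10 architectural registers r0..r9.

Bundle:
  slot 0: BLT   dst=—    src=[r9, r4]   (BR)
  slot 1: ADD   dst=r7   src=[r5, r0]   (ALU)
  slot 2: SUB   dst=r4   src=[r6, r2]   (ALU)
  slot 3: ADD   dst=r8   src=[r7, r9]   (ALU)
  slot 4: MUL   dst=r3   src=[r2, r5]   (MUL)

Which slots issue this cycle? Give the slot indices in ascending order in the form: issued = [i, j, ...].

#0 BR src=r9,r4 dispatched  <A:2 Mu:1 Ld:2 B:0 rd:5 wr:3>
#1 ALU src=r5,r0 dispatched  <A:1 Mu:1 Ld:2 B:0 rd:3 wr:2>
#2 ALU src=r6,r2 dispatched  <A:0 Mu:1 Ld:2 B:0 rd:1 wr:1>
#3 ALU src=r7,r9 held:FU  <A:0 Mu:1 Ld:2 B:0 rd:1 wr:1>
#4 MUL src=r2,r5 held:RD_PORT  <A:0 Mu:1 Ld:2 B:0 rd:1 wr:1>

issued = [0, 1, 2]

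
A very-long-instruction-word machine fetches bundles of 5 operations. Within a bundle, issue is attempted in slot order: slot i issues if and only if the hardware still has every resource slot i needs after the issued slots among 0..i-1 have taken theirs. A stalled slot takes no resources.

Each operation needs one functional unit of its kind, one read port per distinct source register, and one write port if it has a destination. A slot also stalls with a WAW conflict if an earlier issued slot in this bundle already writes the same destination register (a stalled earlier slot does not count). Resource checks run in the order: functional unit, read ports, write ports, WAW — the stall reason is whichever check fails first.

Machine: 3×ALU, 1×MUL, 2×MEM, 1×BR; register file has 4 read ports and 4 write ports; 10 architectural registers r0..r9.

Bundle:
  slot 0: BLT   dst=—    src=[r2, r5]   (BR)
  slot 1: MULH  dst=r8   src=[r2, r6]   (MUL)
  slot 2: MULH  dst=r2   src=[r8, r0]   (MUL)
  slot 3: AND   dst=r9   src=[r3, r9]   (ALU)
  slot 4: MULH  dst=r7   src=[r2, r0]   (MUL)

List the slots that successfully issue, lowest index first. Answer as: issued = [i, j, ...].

issued = [0, 1]

(0) want 1×BR +2rd +0wr — yes → AL3|MU1|ME2|BR0|rd2|wr4
(1) want 1×MUL +2rd +1wr — yes → AL3|MU0|ME2|BR0|rd0|wr3
(2) want 1×MUL +2rd +1wr — FU → AL3|MU0|ME2|BR0|rd0|wr3
(3) want 1×ALU +2rd +1wr — RD_PORT → AL3|MU0|ME2|BR0|rd0|wr3
(4) want 1×MUL +2rd +1wr — FU → AL3|MU0|ME2|BR0|rd0|wr3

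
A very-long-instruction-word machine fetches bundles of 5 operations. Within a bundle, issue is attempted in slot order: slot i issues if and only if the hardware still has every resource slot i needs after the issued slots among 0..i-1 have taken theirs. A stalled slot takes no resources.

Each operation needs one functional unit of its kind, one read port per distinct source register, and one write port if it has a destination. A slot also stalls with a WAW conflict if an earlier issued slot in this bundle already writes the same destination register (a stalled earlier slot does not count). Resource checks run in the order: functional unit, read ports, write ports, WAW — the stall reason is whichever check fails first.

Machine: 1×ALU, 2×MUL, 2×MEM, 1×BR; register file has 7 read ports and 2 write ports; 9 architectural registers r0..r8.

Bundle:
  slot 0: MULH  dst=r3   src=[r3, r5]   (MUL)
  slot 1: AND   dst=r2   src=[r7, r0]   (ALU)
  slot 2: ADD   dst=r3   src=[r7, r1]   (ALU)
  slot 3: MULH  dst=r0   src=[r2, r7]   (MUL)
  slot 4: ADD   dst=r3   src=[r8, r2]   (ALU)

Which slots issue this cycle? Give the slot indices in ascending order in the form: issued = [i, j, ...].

issued = [0, 1]

slot 0 (MUL): ISSUE — free A1,Mu1,Ld2,B1 rp5 wp1
slot 1 (ALU): ISSUE — free A0,Mu1,Ld2,B1 rp3 wp0
slot 2 (ALU): stall FU — free A0,Mu1,Ld2,B1 rp3 wp0
slot 3 (MUL): stall WR_PORT — free A0,Mu1,Ld2,B1 rp3 wp0
slot 4 (ALU): stall FU — free A0,Mu1,Ld2,B1 rp3 wp0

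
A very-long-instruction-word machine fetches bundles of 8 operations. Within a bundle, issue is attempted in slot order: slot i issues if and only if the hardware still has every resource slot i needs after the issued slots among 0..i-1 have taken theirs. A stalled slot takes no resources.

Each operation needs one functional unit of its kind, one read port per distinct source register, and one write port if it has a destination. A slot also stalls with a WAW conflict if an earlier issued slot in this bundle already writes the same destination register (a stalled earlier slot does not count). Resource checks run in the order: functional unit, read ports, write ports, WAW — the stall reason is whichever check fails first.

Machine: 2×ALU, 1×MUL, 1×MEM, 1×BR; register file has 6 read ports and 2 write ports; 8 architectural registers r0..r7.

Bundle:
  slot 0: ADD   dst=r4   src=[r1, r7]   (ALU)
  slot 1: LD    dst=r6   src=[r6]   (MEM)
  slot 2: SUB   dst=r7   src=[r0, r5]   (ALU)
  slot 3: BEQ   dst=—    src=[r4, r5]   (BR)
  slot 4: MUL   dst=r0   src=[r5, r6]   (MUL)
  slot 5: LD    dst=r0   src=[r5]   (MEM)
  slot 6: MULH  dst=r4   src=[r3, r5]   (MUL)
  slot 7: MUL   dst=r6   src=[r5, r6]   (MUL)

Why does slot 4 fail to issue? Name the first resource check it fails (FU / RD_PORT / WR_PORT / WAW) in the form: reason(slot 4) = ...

(0) want 1×ALU +2rd +1wr — yes → AL1|MU1|ME1|BR1|rd4|wr1
(1) want 1×MEM +1rd +1wr — yes → AL1|MU1|ME0|BR1|rd3|wr0
(2) want 1×ALU +2rd +1wr — WR_PORT → AL1|MU1|ME0|BR1|rd3|wr0
(3) want 1×BR +2rd +0wr — yes → AL1|MU1|ME0|BR0|rd1|wr0
(4) want 1×MUL +2rd +1wr — RD_PORT → AL1|MU1|ME0|BR0|rd1|wr0
(5) want 1×MEM +1rd +1wr — FU → AL1|MU1|ME0|BR0|rd1|wr0
(6) want 1×MUL +2rd +1wr — RD_PORT → AL1|MU1|ME0|BR0|rd1|wr0
(7) want 1×MUL +2rd +1wr — RD_PORT → AL1|MU1|ME0|BR0|rd1|wr0

reason(slot 4) = RD_PORT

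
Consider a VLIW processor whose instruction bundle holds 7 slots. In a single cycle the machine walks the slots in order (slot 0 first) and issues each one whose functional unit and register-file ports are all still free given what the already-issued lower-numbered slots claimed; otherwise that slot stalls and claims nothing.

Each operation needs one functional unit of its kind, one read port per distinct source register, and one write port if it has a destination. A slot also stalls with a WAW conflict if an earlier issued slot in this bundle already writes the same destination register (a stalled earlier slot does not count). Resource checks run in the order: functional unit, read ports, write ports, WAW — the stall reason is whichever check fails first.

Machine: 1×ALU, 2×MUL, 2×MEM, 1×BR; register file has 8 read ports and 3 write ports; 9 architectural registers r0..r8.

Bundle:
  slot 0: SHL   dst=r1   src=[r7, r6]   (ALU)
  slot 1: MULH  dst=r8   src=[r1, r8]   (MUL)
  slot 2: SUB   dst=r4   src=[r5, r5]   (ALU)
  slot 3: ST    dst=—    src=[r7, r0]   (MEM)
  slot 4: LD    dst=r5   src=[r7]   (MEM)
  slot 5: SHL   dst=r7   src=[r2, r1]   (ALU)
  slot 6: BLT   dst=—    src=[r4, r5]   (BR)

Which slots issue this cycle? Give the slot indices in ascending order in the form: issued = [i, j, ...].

#0 ALU src=r7,r6 dispatched  <A:0 Mu:2 Ld:2 B:1 rd:6 wr:2>
#1 MUL src=r1,r8 dispatched  <A:0 Mu:1 Ld:2 B:1 rd:4 wr:1>
#2 ALU src=r5,r5 held:FU  <A:0 Mu:1 Ld:2 B:1 rd:4 wr:1>
#3 MEM src=r7,r0 dispatched  <A:0 Mu:1 Ld:1 B:1 rd:2 wr:1>
#4 MEM src=r7 dispatched  <A:0 Mu:1 Ld:0 B:1 rd:1 wr:0>
#5 ALU src=r2,r1 held:FU  <A:0 Mu:1 Ld:0 B:1 rd:1 wr:0>
#6 BR src=r4,r5 held:RD_PORT  <A:0 Mu:1 Ld:0 B:1 rd:1 wr:0>

issued = [0, 1, 3, 4]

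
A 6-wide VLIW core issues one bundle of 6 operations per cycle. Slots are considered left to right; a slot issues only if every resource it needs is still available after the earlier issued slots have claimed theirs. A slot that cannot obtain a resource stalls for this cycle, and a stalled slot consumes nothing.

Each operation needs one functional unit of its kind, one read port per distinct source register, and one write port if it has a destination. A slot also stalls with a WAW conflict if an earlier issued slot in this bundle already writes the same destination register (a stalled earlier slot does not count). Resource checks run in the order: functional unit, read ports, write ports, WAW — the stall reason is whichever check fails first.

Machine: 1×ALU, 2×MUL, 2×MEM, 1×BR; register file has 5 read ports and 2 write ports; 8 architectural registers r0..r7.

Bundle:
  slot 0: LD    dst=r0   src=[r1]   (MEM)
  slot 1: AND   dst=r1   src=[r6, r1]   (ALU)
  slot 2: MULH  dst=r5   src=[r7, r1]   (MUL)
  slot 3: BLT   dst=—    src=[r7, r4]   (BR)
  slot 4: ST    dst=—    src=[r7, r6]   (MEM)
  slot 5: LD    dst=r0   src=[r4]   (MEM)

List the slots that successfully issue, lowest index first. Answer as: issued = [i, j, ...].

  0. MEM→r0 ⇒ go  {1A/2Mu/1Ld/1B | 4r 1w}
  1. ALU→r1 ⇒ go  {0A/2Mu/1Ld/1B | 2r 0w}
  2. MUL→r5 ⇒ no(WR_PORT)  {0A/2Mu/1Ld/1B | 2r 0w}
  3. BR ⇒ go  {0A/2Mu/1Ld/0B | 0r 0w}
  4. MEM ⇒ no(RD_PORT)  {0A/2Mu/1Ld/0B | 0r 0w}
  5. MEM→r0 ⇒ no(RD_PORT)  {0A/2Mu/1Ld/0B | 0r 0w}

issued = [0, 1, 3]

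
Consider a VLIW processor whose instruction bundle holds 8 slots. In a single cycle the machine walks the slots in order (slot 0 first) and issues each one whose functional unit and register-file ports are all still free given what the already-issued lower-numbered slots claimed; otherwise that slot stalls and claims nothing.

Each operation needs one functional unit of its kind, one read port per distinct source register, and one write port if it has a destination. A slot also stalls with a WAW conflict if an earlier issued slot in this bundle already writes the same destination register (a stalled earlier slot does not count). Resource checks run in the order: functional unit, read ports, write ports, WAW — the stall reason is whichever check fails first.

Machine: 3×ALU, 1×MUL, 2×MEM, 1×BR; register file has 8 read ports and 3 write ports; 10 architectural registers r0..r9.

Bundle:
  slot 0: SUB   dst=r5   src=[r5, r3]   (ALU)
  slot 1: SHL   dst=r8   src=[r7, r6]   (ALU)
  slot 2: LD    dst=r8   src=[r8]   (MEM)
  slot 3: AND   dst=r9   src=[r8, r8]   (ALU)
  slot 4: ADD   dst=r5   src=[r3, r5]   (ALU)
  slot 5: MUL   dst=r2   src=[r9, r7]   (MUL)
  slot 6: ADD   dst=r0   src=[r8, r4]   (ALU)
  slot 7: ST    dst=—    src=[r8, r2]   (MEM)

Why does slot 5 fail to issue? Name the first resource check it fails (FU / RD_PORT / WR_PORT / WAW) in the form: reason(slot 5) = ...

  0. ALU→r5 ⇒ go  {2A/1Mu/2Ld/1B | 6r 2w}
  1. ALU→r8 ⇒ go  {1A/1Mu/2Ld/1B | 4r 1w}
  2. MEM→r8 ⇒ no(WAW)  {1A/1Mu/2Ld/1B | 4r 1w}
  3. ALU→r9 ⇒ go  {0A/1Mu/2Ld/1B | 3r 0w}
  4. ALU→r5 ⇒ no(FU)  {0A/1Mu/2Ld/1B | 3r 0w}
  5. MUL→r2 ⇒ no(WR_PORT)  {0A/1Mu/2Ld/1B | 3r 0w}
  6. ALU→r0 ⇒ no(FU)  {0A/1Mu/2Ld/1B | 3r 0w}
  7. MEM ⇒ go  {0A/1Mu/1Ld/1B | 1r 0w}

reason(slot 5) = WR_PORT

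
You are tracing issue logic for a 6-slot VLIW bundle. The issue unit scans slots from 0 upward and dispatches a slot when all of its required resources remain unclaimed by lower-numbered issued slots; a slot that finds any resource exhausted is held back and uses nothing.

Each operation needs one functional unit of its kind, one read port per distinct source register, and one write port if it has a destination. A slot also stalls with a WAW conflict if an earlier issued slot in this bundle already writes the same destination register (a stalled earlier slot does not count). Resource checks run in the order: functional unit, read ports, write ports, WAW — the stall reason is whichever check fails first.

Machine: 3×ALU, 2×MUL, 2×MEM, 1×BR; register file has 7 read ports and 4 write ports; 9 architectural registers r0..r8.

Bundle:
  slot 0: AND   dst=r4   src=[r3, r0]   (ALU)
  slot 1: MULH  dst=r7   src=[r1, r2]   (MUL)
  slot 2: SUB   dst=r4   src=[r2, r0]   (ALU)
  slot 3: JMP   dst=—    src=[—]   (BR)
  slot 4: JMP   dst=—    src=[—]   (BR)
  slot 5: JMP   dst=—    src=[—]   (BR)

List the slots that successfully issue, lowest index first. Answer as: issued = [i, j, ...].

(0) want 1×ALU +2rd +1wr — yes → AL2|MU2|ME2|BR1|rd5|wr3
(1) want 1×MUL +2rd +1wr — yes → AL2|MU1|ME2|BR1|rd3|wr2
(2) want 1×ALU +2rd +1wr — WAW → AL2|MU1|ME2|BR1|rd3|wr2
(3) want 1×BR +0rd +0wr — yes → AL2|MU1|ME2|BR0|rd3|wr2
(4) want 1×BR +0rd +0wr — FU → AL2|MU1|ME2|BR0|rd3|wr2
(5) want 1×BR +0rd +0wr — FU → AL2|MU1|ME2|BR0|rd3|wr2

issued = [0, 1, 3]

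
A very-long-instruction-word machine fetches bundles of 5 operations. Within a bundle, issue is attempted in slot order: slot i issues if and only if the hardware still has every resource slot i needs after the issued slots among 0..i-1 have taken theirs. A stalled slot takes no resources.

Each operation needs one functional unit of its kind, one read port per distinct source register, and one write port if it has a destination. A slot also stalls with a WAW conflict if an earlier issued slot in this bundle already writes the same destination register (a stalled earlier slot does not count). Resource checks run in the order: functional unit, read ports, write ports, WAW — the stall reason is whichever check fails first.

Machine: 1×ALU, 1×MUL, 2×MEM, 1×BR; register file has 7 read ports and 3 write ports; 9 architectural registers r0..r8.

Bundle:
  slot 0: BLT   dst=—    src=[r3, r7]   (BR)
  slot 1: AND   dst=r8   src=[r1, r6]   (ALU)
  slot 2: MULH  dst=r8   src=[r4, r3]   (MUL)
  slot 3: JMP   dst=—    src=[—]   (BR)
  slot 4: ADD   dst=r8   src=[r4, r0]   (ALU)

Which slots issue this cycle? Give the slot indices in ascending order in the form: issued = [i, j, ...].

issued = [0, 1]

slot 0 (BR): ISSUE — free A1,Mu1,Ld2,B0 rp5 wp3
slot 1 (ALU): ISSUE — free A0,Mu1,Ld2,B0 rp3 wp2
slot 2 (MUL): stall WAW — free A0,Mu1,Ld2,B0 rp3 wp2
slot 3 (BR): stall FU — free A0,Mu1,Ld2,B0 rp3 wp2
slot 4 (ALU): stall FU — free A0,Mu1,Ld2,B0 rp3 wp2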